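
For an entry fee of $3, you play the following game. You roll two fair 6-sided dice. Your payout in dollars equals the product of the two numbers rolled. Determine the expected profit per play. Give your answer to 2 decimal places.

Distribution of the product of the two numbers rolled: 1 w.p. 1/36, 2 w.p. 1/18, 3 w.p. 1/18, 4 w.p. 1/12, 5 w.p. 1/18, 6 w.p. 1/9, …
E[payout] = (1/36)·1 + (1/18)·2 + (1/18)·3 + (1/12)·4 + (1/18)·5 + (1/9)·6 + (1/18)·8 + (1/36)·9 + (1/18)·10 + (1/9)·12 + (1/18)·15 + (1/36)·16 + (1/18)·18 + (1/18)·20 + (1/18)·24 + (1/36)·25 + (1/18)·30 + (1/36)·36 = 49/4
Expected profit = 49/4 − 3 = 37/4 ≈ $9.25

$9.25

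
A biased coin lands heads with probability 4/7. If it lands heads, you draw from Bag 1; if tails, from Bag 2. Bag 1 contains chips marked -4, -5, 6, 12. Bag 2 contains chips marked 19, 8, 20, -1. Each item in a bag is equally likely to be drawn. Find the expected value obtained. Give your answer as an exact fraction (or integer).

87/14

E[X | Bag 1] = (-4 − 5 + 6 + 12)/4 = 9/4
E[X | Bag 2] = (19 + 8 + 20 − 1)/4 = 23/2
E[X] = (4/7)·9/4 + (3/7)·23/2 = 87/14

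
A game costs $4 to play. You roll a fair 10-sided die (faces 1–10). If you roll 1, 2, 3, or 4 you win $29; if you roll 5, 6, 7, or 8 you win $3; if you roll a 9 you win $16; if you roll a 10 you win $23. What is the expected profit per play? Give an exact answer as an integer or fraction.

127/10 dollars

E[payout] = (2/5)·3 + (1/10)·16 + (1/10)·23 + (2/5)·29 = 167/10
Expected profit = 167/10 − 4 = 127/10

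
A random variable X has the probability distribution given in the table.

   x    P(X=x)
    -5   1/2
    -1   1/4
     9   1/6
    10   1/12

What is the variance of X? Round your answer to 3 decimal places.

34.410

E[X] = (1/2)·(-5) + (1/4)·(-1) + (1/6)·9 + (1/12)·10 = -5/12
E[X²] = (1/2)·25 + (1/4)·1 + (1/6)·81 + (1/12)·100 = 415/12
Var(X) = 415/12 − (-5/12)² = 4955/144 ≈ 34.410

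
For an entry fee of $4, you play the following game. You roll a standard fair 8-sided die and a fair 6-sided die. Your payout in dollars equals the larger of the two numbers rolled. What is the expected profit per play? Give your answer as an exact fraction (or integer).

59/48 dollars

Distribution of the larger of the two numbers rolled: 1 w.p. 1/48, 2 w.p. 1/16, 3 w.p. 5/48, 4 w.p. 7/48, 5 w.p. 3/16, 6 w.p. 11/48, …
E[payout] = (1/48)·1 + (1/16)·2 + (5/48)·3 + (7/48)·4 + (3/16)·5 + (11/48)·6 + (1/8)·7 + (1/8)·8 = 251/48
Expected profit = 251/48 − 4 = 59/48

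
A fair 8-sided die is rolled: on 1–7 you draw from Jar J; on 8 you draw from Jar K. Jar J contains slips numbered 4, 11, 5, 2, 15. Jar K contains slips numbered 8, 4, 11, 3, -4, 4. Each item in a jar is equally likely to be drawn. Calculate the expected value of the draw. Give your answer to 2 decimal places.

E[X | Jar J] = (4 + 11 + 5 + 2 + 15)/5 = 37/5
E[X | Jar K] = (8 + 4 + 11 + 3 − 4 + 4)/6 = 13/3
E[X] = (7/8)·37/5 + (1/8)·13/3 = 421/60 ≈ 7.02

7.02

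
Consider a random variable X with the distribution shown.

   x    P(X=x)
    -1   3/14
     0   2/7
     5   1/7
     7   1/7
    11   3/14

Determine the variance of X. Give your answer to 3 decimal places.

21.837

E[X] = (3/14)·(-1) + (2/7)·0 + (1/7)·5 + (1/7)·7 + (3/14)·11 = 27/7
E[X²] = (3/14)·1 + (2/7)·0 + (1/7)·25 + (1/7)·49 + (3/14)·121 = 257/7
Var(X) = 257/7 − (27/7)² = 1070/49 ≈ 21.837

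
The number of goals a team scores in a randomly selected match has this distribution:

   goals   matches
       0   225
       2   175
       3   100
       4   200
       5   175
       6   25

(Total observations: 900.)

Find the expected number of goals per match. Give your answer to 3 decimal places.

2.750

Total = 900, so P(goals=0) = 225/900, etc.
E[X] = (1/4)·0 + (7/36)·2 + (1/9)·3 + (2/9)·4 + (7/36)·5 + (1/36)·6
     = 11/4 ≈ 2.750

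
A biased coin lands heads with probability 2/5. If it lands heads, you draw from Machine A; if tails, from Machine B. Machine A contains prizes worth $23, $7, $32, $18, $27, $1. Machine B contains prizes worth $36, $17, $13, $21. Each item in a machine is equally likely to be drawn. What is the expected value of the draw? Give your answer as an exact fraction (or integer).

81/4 dollars

E[X | Machine A] = (23 + 7 + 32 + 18 + 27 + 1)/6 = 18
E[X | Machine B] = (36 + 17 + 13 + 21)/4 = 87/4
E[X] = (2/5)·18 + (3/5)·87/4 = 81/4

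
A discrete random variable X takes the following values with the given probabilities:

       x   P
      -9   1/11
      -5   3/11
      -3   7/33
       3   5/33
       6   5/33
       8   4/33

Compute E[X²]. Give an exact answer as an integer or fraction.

E[X²] = (1/11)·81 + (3/11)·25 + (7/33)·9 + (5/33)·9 + (5/33)·36 + (4/33)·64
     = 92/3

92/3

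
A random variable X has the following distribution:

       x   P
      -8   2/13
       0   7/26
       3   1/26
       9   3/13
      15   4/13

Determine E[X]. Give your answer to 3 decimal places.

E[X] = (2/13)·(-8) + (7/26)·0 + (1/26)·3 + (3/13)·9 + (4/13)·15
     = 145/26 ≈ 5.577

5.577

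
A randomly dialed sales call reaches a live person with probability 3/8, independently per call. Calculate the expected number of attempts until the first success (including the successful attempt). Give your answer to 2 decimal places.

For a geometric distribution, E[trials] = 1/p = 1/(3/8) = 8/3.
≈ 2.67

2.67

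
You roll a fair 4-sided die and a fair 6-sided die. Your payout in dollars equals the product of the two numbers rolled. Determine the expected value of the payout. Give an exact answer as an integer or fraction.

Distribution of the product of the two numbers rolled: 1 w.p. 1/24, 2 w.p. 1/12, 3 w.p. 1/12, 4 w.p. 1/8, 5 w.p. 1/24, 6 w.p. 1/8, …
E[payout] = (1/24)·1 + (1/12)·2 + (1/12)·3 + (1/8)·4 + (1/24)·5 + (1/8)·6 + (1/12)·8 + (1/24)·9 + (1/24)·10 + (1/8)·12 + (1/24)·15 + (1/24)·16 + (1/24)·18 + (1/24)·20 + (1/24)·24 = 35/4

35/4 dollars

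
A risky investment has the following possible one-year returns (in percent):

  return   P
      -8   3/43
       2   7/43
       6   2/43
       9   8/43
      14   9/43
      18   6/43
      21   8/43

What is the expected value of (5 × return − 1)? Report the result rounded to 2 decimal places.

E[5x-1] = (3/43)·(-41) + (7/43)·9 + (2/43)·29 + (8/43)·44 + (9/43)·69 + (6/43)·89 + (8/43)·104
     = 2337/43 ≈ 54.35

54.35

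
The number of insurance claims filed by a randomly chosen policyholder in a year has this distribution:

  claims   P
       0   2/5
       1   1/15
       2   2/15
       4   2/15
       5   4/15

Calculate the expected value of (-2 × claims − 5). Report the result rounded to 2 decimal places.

-9.40

E[-2x-5] = (2/5)·(-5) + (1/15)·(-7) + (2/15)·(-9) + (2/15)·(-13) + (4/15)·(-15)
     = -47/5 ≈ -9.40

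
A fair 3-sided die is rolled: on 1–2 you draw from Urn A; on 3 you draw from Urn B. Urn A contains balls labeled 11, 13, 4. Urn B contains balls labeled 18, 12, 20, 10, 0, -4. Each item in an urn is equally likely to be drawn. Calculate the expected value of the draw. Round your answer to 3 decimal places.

E[X | Urn A] = (11 + 13 + 4)/3 = 28/3
E[X | Urn B] = (18 + 12 + 20 + 10 + 0 − 4)/6 = 28/3
E[X] = (2/3)·28/3 + (1/3)·28/3 = 28/3 ≈ 9.333

9.333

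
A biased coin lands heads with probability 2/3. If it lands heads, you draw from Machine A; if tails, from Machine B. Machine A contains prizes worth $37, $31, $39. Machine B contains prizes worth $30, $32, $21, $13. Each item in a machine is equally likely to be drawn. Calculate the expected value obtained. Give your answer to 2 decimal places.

E[X | Machine A] = (37 + 31 + 39)/3 = 107/3
E[X | Machine B] = (30 + 32 + 21 + 13)/4 = 24
E[X] = (2/3)·107/3 + (1/3)·24 = 286/9 ≈ 31.78

$31.78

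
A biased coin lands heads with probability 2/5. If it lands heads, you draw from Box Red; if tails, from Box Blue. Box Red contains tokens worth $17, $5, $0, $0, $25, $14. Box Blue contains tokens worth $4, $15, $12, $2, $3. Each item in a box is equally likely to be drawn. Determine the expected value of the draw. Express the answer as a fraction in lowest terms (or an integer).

629/75 dollars

E[X | Box Red] = (17 + 5 + 0 + 0 + 25 + 14)/6 = 61/6
E[X | Box Blue] = (4 + 15 + 12 + 2 + 3)/5 = 36/5
E[X] = (2/5)·61/6 + (3/5)·36/5 = 629/75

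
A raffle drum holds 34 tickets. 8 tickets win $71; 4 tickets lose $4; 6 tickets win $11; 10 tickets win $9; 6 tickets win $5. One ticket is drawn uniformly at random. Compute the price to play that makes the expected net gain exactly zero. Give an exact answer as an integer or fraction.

369/17 dollars

E[payout] = (8/34)·71 + (4/34)·(-4) + (6/34)·11 + (10/34)·9 + (6/34)·5 = 369/17
Fair fee = E[payout] = 369/17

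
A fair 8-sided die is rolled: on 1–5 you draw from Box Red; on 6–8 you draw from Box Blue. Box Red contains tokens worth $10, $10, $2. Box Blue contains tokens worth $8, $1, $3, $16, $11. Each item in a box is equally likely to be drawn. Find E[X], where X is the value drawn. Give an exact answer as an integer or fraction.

E[X | Box Red] = (10 + 10 + 2)/3 = 22/3
E[X | Box Blue] = (8 + 1 + 3 + 16 + 11)/5 = 39/5
E[X] = (5/8)·22/3 + (3/8)·39/5 = 901/120

901/120 dollars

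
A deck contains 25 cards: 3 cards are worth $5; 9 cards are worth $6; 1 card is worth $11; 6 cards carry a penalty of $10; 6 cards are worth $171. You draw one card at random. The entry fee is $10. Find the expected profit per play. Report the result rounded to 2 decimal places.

$31.84

E[payout] = (3/25)·5 + (9/25)·6 + (1/25)·11 + (6/25)·(-10) + (6/25)·171 = 1046/25
Expected profit = 1046/25 − 10 = 796/25 ≈ $31.84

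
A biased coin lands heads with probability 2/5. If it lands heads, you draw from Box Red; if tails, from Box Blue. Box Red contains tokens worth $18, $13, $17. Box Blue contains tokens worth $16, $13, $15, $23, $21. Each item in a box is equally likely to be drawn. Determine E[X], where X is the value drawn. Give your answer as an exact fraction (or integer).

424/25 dollars

E[X | Box Red] = (18 + 13 + 17)/3 = 16
E[X | Box Blue] = (16 + 13 + 15 + 23 + 21)/5 = 88/5
E[X] = (2/5)·16 + (3/5)·88/5 = 424/25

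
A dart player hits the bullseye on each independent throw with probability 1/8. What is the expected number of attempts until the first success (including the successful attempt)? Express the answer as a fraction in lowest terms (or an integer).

For a geometric distribution, E[trials] = 1/p = 1/(1/8) = 8.

8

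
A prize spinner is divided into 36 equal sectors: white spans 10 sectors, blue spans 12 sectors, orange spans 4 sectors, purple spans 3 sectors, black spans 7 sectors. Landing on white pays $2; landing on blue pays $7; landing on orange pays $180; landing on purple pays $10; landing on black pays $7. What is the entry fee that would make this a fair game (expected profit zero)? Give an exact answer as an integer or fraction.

301/12 dollars

E[payout] = (10/36)·2 + (12/36)·7 + (4/36)·180 + (3/36)·10 + (7/36)·7 = 301/12
Fair fee = E[payout] = 301/12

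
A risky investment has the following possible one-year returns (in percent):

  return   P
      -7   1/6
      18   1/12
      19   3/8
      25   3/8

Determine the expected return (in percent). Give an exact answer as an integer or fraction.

E[X] = (1/6)·(-7) + (1/12)·18 + (3/8)·19 + (3/8)·25
     = 101/6

101/6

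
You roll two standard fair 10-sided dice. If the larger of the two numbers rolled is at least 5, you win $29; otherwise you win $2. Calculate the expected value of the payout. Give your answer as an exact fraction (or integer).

617/25 dollars

E[payout] = (4/25)·2 + (21/25)·29 = 617/25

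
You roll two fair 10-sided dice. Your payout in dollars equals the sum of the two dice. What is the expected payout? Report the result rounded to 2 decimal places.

$11.00

Distribution of the sum of the two dice: 2 w.p. 1/100, 3 w.p. 1/50, 4 w.p. 3/100, 5 w.p. 1/25, 6 w.p. 1/20, 7 w.p. 3/50, …
E[payout] = (1/100)·2 + (1/50)·3 + (3/100)·4 + (1/25)·5 + (1/20)·6 + (3/50)·7 + (7/100)·8 + (2/25)·9 + (9/100)·10 + (1/10)·11 + (9/100)·12 + (2/25)·13 + (7/100)·14 + (3/50)·15 + (1/20)·16 + (1/25)·17 + (3/100)·18 + (1/50)·19 + (1/100)·20 = 11
≈ $11.00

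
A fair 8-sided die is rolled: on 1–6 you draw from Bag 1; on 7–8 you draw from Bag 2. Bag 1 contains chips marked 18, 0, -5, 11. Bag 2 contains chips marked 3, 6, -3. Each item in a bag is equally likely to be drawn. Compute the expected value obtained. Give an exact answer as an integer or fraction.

5

E[X | Bag 1] = (18 + 0 − 5 + 11)/4 = 6
E[X | Bag 2] = (3 + 6 − 3)/3 = 2
E[X] = (3/4)·6 + (1/4)·2 = 5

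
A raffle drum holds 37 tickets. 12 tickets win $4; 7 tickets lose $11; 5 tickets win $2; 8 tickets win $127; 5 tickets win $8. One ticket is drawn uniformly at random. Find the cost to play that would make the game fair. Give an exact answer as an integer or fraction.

E[payout] = (12/37)·4 + (7/37)·(-11) + (5/37)·2 + (8/37)·127 + (5/37)·8 = 1037/37
Fair fee = E[payout] = 1037/37

1037/37 dollars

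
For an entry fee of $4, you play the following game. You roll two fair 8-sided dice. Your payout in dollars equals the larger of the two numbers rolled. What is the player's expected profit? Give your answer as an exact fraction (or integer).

29/16 dollars

Distribution of the larger of the two numbers rolled: 1 w.p. 1/64, 2 w.p. 3/64, 3 w.p. 5/64, 4 w.p. 7/64, 5 w.p. 9/64, 6 w.p. 11/64, …
E[payout] = (1/64)·1 + (3/64)·2 + (5/64)·3 + (7/64)·4 + (9/64)·5 + (11/64)·6 + (13/64)·7 + (15/64)·8 = 93/16
Expected profit = 93/16 − 4 = 29/16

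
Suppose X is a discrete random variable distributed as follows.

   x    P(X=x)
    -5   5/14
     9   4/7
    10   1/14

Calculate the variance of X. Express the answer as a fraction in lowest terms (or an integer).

8973/196

E[X] = (5/14)·(-5) + (4/7)·9 + (1/14)·10 = 57/14
E[X²] = (5/14)·25 + (4/7)·81 + (1/14)·100 = 873/14
Var(X) = 873/14 − (57/14)² = 8973/196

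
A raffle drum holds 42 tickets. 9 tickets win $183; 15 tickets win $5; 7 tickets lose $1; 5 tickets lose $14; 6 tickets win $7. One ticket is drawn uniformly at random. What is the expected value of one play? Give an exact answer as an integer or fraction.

E[payout] = (9/42)·183 + (15/42)·5 + (7/42)·(-1) + (5/42)·(-14) + (6/42)·7 = 241/6

241/6 dollars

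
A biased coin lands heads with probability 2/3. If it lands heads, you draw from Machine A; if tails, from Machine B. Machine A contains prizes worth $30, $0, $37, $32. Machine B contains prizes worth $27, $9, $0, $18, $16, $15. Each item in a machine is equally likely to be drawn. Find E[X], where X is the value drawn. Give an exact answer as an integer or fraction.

191/9 dollars

E[X | Machine A] = (30 + 0 + 37 + 32)/4 = 99/4
E[X | Machine B] = (27 + 9 + 0 + 18 + 16 + 15)/6 = 85/6
E[X] = (2/3)·99/4 + (1/3)·85/6 = 191/9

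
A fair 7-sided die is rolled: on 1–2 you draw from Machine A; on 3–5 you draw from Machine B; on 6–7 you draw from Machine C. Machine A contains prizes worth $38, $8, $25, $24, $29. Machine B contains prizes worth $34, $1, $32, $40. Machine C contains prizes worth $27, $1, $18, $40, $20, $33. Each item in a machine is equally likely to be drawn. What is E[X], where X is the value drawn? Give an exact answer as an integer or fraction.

E[X | Machine A] = (38 + 8 + 25 + 24 + 29)/5 = 124/5
E[X | Machine B] = (34 + 1 + 32 + 40)/4 = 107/4
E[X | Machine C] = (27 + 1 + 18 + 40 + 20 + 33)/6 = 139/6
E[X] = (2/7)·124/5 + (3/7)·107/4 + (2/7)·139/6 = 10571/420

10571/420 dollars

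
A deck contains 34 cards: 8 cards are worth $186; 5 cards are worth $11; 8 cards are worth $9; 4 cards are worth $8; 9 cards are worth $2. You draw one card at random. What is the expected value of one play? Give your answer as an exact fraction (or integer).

E[payout] = (8/34)·186 + (5/34)·11 + (8/34)·9 + (4/34)·8 + (9/34)·2 = 1665/34

1665/34 dollars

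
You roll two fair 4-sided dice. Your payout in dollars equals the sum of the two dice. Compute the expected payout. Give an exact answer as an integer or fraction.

Distribution of the sum of the two dice: 2 w.p. 1/16, 3 w.p. 1/8, 4 w.p. 3/16, 5 w.p. 1/4, 6 w.p. 3/16, 7 w.p. 1/8, …
E[payout] = (1/16)·2 + (1/8)·3 + (3/16)·4 + (1/4)·5 + (3/16)·6 + (1/8)·7 + (1/16)·8 = 5

$5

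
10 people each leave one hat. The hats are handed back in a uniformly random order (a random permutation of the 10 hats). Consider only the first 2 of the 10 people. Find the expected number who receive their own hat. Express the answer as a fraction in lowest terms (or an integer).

1/5

Let Xᵢ = 1 if person i gets their own hat. For each i, P(Xᵢ=1) = 1/10.
By linearity of expectation, E[X₁+…+X_2] = 2·(1/10) = 1/5.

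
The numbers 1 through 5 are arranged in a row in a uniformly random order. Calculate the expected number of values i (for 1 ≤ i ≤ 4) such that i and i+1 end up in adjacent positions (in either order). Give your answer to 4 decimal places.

For each i ∈ {1,…,4}, let Xᵢ = 1 if i and i+1 are adjacent. P(Xᵢ=1) = 2·(5−1)!/5! = 2/5.
By linearity, E[ΣXᵢ] = (4)·(2/5) = 8/5.
≈ 1.6000

1.6000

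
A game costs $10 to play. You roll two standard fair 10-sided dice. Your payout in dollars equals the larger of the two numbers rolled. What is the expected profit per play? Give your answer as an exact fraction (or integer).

Distribution of the larger of the two numbers rolled: 1 w.p. 1/100, 2 w.p. 3/100, 3 w.p. 1/20, 4 w.p. 7/100, 5 w.p. 9/100, 6 w.p. 11/100, …
E[payout] = (1/100)·1 + (3/100)·2 + (1/20)·3 + (7/100)·4 + (9/100)·5 + (11/100)·6 + (13/100)·7 + (3/20)·8 + (17/100)·9 + (19/100)·10 = 143/20
Expected profit = 143/20 − 10 = -57/20

-57/20 dollars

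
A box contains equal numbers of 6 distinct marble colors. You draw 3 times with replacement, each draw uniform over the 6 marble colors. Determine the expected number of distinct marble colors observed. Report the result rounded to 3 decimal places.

Let Xⱼ=1 if type j appears at least once. P(Xⱼ=1) = 1 − ((6−1)/6)^3 = 91/216.
E[#distinct] = 6·91/216 = 91/36.
≈ 2.528

2.528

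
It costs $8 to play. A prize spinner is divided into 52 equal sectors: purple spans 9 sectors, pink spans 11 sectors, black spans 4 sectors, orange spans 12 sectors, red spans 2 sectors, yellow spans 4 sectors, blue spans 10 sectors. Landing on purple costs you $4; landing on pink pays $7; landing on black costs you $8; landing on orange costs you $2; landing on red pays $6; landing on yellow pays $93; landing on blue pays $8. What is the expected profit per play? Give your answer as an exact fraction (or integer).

E[payout] = (9/52)·(-4) + (11/52)·7 + (4/52)·(-8) + (12/52)·(-2) + (2/52)·6 + (4/52)·93 + (10/52)·8 = 449/52
Expected profit = 449/52 − 8 = 33/52

33/52 dollars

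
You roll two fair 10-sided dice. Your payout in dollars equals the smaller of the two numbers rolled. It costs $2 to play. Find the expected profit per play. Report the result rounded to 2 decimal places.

$1.85

Distribution of the smaller of the two numbers rolled: 1 w.p. 19/100, 2 w.p. 17/100, 3 w.p. 3/20, 4 w.p. 13/100, 5 w.p. 11/100, 6 w.p. 9/100, …
E[payout] = (19/100)·1 + (17/100)·2 + (3/20)·3 + (13/100)·4 + (11/100)·5 + (9/100)·6 + (7/100)·7 + (1/20)·8 + (3/100)·9 + (1/100)·10 = 77/20
Expected profit = 77/20 − 2 = 37/20 ≈ $1.85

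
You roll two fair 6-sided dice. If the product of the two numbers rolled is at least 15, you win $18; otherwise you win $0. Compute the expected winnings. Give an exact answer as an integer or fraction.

E[payout] = (23/36)·0 + (13/36)·18 = 13/2

13/2 dollars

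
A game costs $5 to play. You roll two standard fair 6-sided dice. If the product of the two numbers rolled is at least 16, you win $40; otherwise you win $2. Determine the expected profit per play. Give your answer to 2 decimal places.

E[payout] = (25/36)·2 + (11/36)·40 = 245/18
Expected profit = 245/18 − 5 = 155/18 ≈ $8.61

$8.61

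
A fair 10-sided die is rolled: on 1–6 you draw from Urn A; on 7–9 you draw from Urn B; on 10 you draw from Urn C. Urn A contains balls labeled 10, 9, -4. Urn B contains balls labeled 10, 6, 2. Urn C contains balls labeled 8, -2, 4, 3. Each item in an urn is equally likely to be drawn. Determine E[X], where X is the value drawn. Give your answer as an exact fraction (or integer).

E[X | Urn A] = (10 + 9 − 4)/3 = 5
E[X | Urn B] = (10 + 6 + 2)/3 = 6
E[X | Urn C] = (8 − 2 + 4 + 3)/4 = 13/4
E[X] = (3/5)·5 + (3/10)·6 + (1/10)·13/4 = 41/8

41/8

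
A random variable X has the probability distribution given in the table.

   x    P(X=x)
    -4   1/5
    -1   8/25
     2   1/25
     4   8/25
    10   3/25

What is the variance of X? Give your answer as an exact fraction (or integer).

11704/625

E[X] = (1/5)·(-4) + (8/25)·(-1) + (1/25)·2 + (8/25)·4 + (3/25)·10 = 36/25
E[X²] = (1/5)·16 + (8/25)·1 + (1/25)·4 + (8/25)·16 + (3/25)·100 = 104/5
Var(X) = 104/5 − (36/25)² = 11704/625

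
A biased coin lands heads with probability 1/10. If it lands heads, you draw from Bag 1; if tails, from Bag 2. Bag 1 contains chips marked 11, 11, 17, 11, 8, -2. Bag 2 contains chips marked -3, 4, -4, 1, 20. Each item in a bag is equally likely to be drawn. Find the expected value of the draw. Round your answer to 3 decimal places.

4.173

E[X | Bag 1] = (11 + 11 + 17 + 11 + 8 − 2)/6 = 28/3
E[X | Bag 2] = (-3 + 4 − 4 + 1 + 20)/5 = 18/5
E[X] = (1/10)·28/3 + (9/10)·18/5 = 313/75 ≈ 4.173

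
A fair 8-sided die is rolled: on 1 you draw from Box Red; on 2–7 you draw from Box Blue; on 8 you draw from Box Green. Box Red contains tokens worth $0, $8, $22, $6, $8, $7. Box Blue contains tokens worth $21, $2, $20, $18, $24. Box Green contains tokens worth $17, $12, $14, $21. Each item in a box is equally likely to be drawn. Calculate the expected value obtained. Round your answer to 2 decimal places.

E[X | Box Red] = (0 + 8 + 22 + 6 + 8 + 7)/6 = 17/2
E[X | Box Blue] = (21 + 2 + 20 + 18 + 24)/5 = 17
E[X | Box Green] = (17 + 12 + 14 + 21)/4 = 16
E[X] = (1/8)·17/2 + (3/4)·17 + (1/8)·16 = 253/16 ≈ 15.81

$15.81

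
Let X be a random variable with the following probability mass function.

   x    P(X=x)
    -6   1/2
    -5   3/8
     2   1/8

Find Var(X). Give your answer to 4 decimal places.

6.4844

E[X] = (1/2)·(-6) + (3/8)·(-5) + (1/8)·2 = -37/8
E[X²] = (1/2)·36 + (3/8)·25 + (1/8)·4 = 223/8
Var(X) = 223/8 − (-37/8)² = 415/64 ≈ 6.4844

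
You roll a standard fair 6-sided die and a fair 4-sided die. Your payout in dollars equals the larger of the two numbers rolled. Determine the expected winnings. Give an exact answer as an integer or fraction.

Distribution of the larger of the two numbers rolled: 1 w.p. 1/24, 2 w.p. 1/8, 3 w.p. 5/24, 4 w.p. 7/24, 5 w.p. 1/6, 6 w.p. 1/6
E[payout] = (1/24)·1 + (1/8)·2 + (5/24)·3 + (7/24)·4 + (1/6)·5 + (1/6)·6 = 47/12

47/12 dollars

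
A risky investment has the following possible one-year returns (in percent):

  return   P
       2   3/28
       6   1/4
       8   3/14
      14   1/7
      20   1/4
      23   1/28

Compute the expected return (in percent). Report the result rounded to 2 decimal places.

E[X] = (3/28)·2 + (1/4)·6 + (3/14)·8 + (1/7)·14 + (1/4)·20 + (1/28)·23
     = 45/4 ≈ 11.25

11.25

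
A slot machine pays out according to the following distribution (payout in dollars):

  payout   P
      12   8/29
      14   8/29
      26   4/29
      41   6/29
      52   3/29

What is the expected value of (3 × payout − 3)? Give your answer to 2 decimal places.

70.86

E[3x-3] = (8/29)·33 + (8/29)·39 + (4/29)·75 + (6/29)·120 + (3/29)·153
     = 2055/29 ≈ 70.86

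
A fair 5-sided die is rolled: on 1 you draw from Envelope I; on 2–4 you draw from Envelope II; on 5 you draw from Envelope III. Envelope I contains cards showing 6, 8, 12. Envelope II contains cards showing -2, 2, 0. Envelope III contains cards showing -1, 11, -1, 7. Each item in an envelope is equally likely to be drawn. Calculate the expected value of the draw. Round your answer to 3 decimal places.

E[X | Envelope I] = (6 + 8 + 12)/3 = 26/3
E[X | Envelope II] = (-2 + 2 + 0)/3 = 0
E[X | Envelope III] = (-1 + 11 − 1 + 7)/4 = 4
E[X] = (1/5)·26/3 + (3/5)·0 + (1/5)·4 = 38/15 ≈ 2.533

2.533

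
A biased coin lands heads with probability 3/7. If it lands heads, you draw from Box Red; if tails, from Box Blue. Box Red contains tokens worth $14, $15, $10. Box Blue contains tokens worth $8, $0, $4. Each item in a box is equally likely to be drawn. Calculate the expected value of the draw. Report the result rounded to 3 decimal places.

$7.857

E[X | Box Red] = (14 + 15 + 10)/3 = 13
E[X | Box Blue] = (8 + 0 + 4)/3 = 4
E[X] = (3/7)·13 + (4/7)·4 = 55/7 ≈ 7.857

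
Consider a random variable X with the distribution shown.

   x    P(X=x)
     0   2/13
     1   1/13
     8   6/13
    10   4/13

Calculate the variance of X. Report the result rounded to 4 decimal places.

13.5148

E[X] = (2/13)·0 + (1/13)·1 + (6/13)·8 + (4/13)·10 = 89/13
E[X²] = (2/13)·0 + (1/13)·1 + (6/13)·64 + (4/13)·100 = 785/13
Var(X) = 785/13 − (89/13)² = 2284/169 ≈ 13.5148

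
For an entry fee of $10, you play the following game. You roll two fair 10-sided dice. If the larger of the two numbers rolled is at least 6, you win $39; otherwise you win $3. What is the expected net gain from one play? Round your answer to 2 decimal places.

E[payout] = (1/4)·3 + (3/4)·39 = 30
Expected profit = 30 − 10 = 20 ≈ $20.00

$20.00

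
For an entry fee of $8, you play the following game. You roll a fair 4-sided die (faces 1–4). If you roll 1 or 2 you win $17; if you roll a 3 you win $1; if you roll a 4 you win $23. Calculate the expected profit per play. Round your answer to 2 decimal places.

$6.50

E[payout] = (1/4)·1 + (1/2)·17 + (1/4)·23 = 29/2
Expected profit = 29/2 − 8 = 13/2 ≈ $6.50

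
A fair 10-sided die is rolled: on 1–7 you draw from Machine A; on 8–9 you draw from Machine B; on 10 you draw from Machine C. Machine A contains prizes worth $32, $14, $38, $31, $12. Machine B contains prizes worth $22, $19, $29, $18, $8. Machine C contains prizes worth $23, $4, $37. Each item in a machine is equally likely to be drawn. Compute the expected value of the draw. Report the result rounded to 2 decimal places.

E[X | Machine A] = (32 + 14 + 38 + 31 + 12)/5 = 127/5
E[X | Machine B] = (22 + 19 + 29 + 18 + 8)/5 = 96/5
E[X | Machine C] = (23 + 4 + 37)/3 = 64/3
E[X] = (7/10)·127/5 + (1/5)·96/5 + (1/10)·64/3 = 3563/150 ≈ 23.75

$23.75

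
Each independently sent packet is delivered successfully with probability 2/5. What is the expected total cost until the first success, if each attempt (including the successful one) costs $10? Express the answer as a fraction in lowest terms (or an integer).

E[#attempts] = 1/p = 5/2; E[cost] = 10·5/2 = 25.

$25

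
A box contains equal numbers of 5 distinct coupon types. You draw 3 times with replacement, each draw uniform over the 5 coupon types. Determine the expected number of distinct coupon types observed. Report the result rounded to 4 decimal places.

Let Xⱼ=1 if type j appears at least once. P(Xⱼ=1) = 1 − ((5−1)/5)^3 = 61/125.
E[#distinct] = 5·61/125 = 61/25.
≈ 2.4400

2.4400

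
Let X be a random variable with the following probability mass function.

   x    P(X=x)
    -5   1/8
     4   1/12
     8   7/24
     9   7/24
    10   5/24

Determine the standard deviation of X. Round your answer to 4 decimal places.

E[X] = 27/4, E[X²] = 811/12
Var(X) = E[X²] − (E[X])² = 811/12 − 729/16 = 1057/48
SD(X) = √(1057/48) ≈ 4.6926

4.6926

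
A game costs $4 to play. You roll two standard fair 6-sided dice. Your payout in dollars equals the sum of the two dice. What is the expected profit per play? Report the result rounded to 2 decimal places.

Distribution of the sum of the two dice: 2 w.p. 1/36, 3 w.p. 1/18, 4 w.p. 1/12, 5 w.p. 1/9, 6 w.p. 5/36, 7 w.p. 1/6, …
E[payout] = (1/36)·2 + (1/18)·3 + (1/12)·4 + (1/9)·5 + (5/36)·6 + (1/6)·7 + (5/36)·8 + (1/9)·9 + (1/12)·10 + (1/18)·11 + (1/36)·12 = 7
Expected profit = 7 − 4 = 3 ≈ $3.00

$3.00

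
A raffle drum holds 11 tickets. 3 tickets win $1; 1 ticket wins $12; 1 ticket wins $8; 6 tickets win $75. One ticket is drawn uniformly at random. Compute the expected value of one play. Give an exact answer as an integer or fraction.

E[payout] = (3/11)·1 + (1/11)·12 + (1/11)·8 + (6/11)·75 = 43

$43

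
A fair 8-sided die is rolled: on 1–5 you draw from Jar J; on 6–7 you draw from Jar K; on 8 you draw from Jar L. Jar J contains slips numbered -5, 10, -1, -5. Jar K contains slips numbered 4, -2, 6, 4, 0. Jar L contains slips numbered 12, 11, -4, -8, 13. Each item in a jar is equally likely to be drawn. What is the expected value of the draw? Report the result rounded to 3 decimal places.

E[X | Jar J] = (-5 + 10 − 1 − 5)/4 = -1/4
E[X | Jar K] = (4 − 2 + 6 + 4 + 0)/5 = 12/5
E[X | Jar L] = (12 + 11 − 4 − 8 + 13)/5 = 24/5
E[X] = (5/8)·(-1/4) + (1/4)·12/5 + (1/8)·24/5 = 167/160 ≈ 1.044

1.044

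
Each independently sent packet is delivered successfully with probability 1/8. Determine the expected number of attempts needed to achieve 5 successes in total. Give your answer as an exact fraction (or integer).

By linearity (sum of 5 independent geometric waits), E[trials] = 5/p = 5/(1/8) = 40.

40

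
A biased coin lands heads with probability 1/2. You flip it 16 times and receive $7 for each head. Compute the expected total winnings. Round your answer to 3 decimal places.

E[#heads] = 16·1/2 = 8 (linearity over flips).
E[winnings] = 7·8 = 56.
≈ 56.000

$56.000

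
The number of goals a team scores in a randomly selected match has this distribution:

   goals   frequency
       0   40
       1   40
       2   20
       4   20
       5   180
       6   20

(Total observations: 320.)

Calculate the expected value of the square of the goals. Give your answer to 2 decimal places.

17.69

Total = 320, so P(goals=0) = 40/320, etc.
E[X²] = (1/8)·0 + (1/8)·1 + (1/16)·4 + (1/16)·16 + (9/16)·25 + (1/16)·36
     = 283/16 ≈ 17.69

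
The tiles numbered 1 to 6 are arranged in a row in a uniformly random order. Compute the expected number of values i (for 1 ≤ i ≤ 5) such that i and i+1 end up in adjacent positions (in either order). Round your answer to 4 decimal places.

1.6667

For each i ∈ {1,…,5}, let Xᵢ = 1 if i and i+1 are adjacent. P(Xᵢ=1) = 2·(6−1)!/6! = 2/6.
By linearity, E[ΣXᵢ] = (5)·(2/6) = 5/3.
≈ 1.6667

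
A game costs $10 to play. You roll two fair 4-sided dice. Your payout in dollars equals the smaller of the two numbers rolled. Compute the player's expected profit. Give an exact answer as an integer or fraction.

Distribution of the smaller of the two numbers rolled: 1 w.p. 7/16, 2 w.p. 5/16, 3 w.p. 3/16, 4 w.p. 1/16
E[payout] = (7/16)·1 + (5/16)·2 + (3/16)·3 + (1/16)·4 = 15/8
Expected profit = 15/8 − 10 = -65/8

-65/8 dollars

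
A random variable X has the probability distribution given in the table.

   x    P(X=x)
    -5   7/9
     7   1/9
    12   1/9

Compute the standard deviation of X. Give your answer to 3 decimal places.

6.142

E[X] = -16/9, E[X²] = 368/9
Var(X) = E[X²] − (E[X])² = 368/9 − 256/81 = 3056/81
SD(X) = √(3056/81) ≈ 6.142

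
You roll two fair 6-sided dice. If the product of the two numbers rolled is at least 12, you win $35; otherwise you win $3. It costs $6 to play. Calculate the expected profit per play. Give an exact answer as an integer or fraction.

E[payout] = (19/36)·3 + (17/36)·35 = 163/9
Expected profit = 163/9 − 6 = 109/9

109/9 dollars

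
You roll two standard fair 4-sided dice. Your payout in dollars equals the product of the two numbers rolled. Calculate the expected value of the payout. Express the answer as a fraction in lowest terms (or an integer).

Distribution of the product of the two numbers rolled: 1 w.p. 1/16, 2 w.p. 1/8, 3 w.p. 1/8, 4 w.p. 3/16, 6 w.p. 1/8, 8 w.p. 1/8, …
E[payout] = (1/16)·1 + (1/8)·2 + (1/8)·3 + (3/16)·4 + (1/8)·6 + (1/8)·8 + (1/16)·9 + (1/8)·12 + (1/16)·16 = 25/4

25/4 dollars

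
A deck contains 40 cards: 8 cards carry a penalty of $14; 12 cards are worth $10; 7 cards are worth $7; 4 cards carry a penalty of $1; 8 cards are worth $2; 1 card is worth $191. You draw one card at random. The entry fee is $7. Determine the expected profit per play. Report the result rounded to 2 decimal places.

E[payout] = (8/40)·(-14) + (12/40)·10 + (7/40)·7 + (4/40)·(-1) + (8/40)·2 + (1/40)·191 = 13/2
Expected profit = 13/2 − 7 = -1/2 ≈ -$0.50

-$0.50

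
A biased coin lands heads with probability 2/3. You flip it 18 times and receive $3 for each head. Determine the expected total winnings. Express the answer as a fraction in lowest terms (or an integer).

E[#heads] = 18·2/3 = 12 (linearity over flips).
E[winnings] = 3·12 = 36.

$36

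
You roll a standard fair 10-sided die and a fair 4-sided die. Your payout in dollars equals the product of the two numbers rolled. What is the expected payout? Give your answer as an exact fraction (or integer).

Distribution of the product of the two numbers rolled: 1 w.p. 1/40, 2 w.p. 1/20, 3 w.p. 1/20, 4 w.p. 3/40, 5 w.p. 1/40, 6 w.p. 3/40, …
E[payout] = (1/40)·1 + (1/20)·2 + (1/20)·3 + (3/40)·4 + (1/40)·5 + (3/40)·6 + (1/40)·7 + (3/40)·8 + (1/20)·9 + (1/20)·10 + (3/40)·12 + (1/40)·14 + (1/40)·15 + (1/20)·16 + (1/20)·18 + (1/20)·20 + (1/40)·21 + (1/20)·24 + (1/40)·27 + (1/40)·28 + (1/40)·30 + (1/40)·32 + (1/40)·36 + (1/40)·40 = 55/4

55/4 dollars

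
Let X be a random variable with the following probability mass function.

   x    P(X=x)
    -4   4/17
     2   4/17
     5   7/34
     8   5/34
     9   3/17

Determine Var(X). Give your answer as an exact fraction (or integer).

26025/1156

E[X] = (4/17)·(-4) + (4/17)·2 + (7/34)·5 + (5/34)·8 + (3/17)·9 = 113/34
E[X²] = (4/17)·16 + (4/17)·4 + (7/34)·25 + (5/34)·64 + (3/17)·81 = 1141/34
Var(X) = 1141/34 − (113/34)² = 26025/1156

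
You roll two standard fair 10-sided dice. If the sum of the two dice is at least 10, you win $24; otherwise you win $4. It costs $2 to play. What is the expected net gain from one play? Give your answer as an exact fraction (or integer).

E[payout] = (9/25)·4 + (16/25)·24 = 84/5
Expected profit = 84/5 − 2 = 74/5

74/5 dollars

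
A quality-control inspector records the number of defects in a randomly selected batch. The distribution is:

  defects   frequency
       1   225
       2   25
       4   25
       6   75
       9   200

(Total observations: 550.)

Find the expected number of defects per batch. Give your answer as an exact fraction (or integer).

105/22

Total = 550, so P(defects=1) = 225/550, etc.
E[X] = (9/22)·1 + (1/22)·2 + (1/22)·4 + (3/22)·6 + (4/11)·9
     = 105/22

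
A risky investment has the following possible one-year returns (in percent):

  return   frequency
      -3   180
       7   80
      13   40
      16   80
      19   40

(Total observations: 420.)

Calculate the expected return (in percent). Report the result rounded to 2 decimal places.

Total = 420, so P(return=-3) = 180/420, etc.
E[X] = (3/7)·(-3) + (4/21)·7 + (2/21)·13 + (4/21)·16 + (2/21)·19
     = 43/7 ≈ 6.14

6.14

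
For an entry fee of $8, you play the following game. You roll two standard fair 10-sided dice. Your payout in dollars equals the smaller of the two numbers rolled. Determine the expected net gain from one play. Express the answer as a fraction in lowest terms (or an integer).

-83/20 dollars

Distribution of the smaller of the two numbers rolled: 1 w.p. 19/100, 2 w.p. 17/100, 3 w.p. 3/20, 4 w.p. 13/100, 5 w.p. 11/100, 6 w.p. 9/100, …
E[payout] = (19/100)·1 + (17/100)·2 + (3/20)·3 + (13/100)·4 + (11/100)·5 + (9/100)·6 + (7/100)·7 + (1/20)·8 + (3/100)·9 + (1/100)·10 = 77/20
Expected profit = 77/20 − 8 = -83/20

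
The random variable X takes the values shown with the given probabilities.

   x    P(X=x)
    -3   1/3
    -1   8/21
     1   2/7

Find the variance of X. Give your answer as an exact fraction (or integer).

E[X] = (1/3)·(-3) + (8/21)·(-1) + (2/7)·1 = -23/21
E[X²] = (1/3)·9 + (8/21)·1 + (2/7)·1 = 11/3
Var(X) = 11/3 − (-23/21)² = 1088/441

1088/441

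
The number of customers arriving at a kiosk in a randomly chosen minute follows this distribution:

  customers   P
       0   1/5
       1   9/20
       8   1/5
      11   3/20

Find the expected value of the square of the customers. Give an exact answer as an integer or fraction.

E[X²] = (1/5)·0 + (9/20)·1 + (1/5)·64 + (3/20)·121
     = 157/5

157/5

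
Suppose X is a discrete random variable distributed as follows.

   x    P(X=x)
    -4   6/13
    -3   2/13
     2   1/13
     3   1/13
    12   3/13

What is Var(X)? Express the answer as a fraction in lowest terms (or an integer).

7146/169

E[X] = (6/13)·(-4) + (2/13)·(-3) + (1/13)·2 + (1/13)·3 + (3/13)·12 = 11/13
E[X²] = (6/13)·16 + (2/13)·9 + (1/13)·4 + (1/13)·9 + (3/13)·144 = 43
Var(X) = 43 − (11/13)² = 7146/169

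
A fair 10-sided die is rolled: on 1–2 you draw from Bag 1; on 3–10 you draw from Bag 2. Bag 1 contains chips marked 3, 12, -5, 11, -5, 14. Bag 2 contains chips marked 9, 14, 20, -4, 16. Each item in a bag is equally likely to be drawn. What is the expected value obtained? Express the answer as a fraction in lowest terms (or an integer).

49/5

E[X | Bag 1] = (3 + 12 − 5 + 11 − 5 + 14)/6 = 5
E[X | Bag 2] = (9 + 14 + 20 − 4 + 16)/5 = 11
E[X] = (1/5)·5 + (4/5)·11 = 49/5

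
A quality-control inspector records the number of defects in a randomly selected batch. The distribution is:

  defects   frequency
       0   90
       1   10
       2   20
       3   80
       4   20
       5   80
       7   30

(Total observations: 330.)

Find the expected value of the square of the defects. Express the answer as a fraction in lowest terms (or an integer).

Total = 330, so P(defects=0) = 90/330, etc.
E[X²] = (3/11)·0 + (1/33)·1 + (2/33)·4 + (8/33)·9 + (2/33)·16 + (8/33)·25 + (1/11)·49
     = 460/33

460/33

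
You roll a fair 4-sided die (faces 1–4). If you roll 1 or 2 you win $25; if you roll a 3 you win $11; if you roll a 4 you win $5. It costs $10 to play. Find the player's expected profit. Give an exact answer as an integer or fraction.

13/2 dollars

E[payout] = (1/4)·5 + (1/4)·11 + (1/2)·25 = 33/2
Expected profit = 33/2 − 10 = 13/2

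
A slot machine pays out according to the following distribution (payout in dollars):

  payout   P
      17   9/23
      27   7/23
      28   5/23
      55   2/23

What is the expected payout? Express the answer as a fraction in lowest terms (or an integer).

592/23 dollars

E[X] = (9/23)·17 + (7/23)·27 + (5/23)·28 + (2/23)·55
     = 592/23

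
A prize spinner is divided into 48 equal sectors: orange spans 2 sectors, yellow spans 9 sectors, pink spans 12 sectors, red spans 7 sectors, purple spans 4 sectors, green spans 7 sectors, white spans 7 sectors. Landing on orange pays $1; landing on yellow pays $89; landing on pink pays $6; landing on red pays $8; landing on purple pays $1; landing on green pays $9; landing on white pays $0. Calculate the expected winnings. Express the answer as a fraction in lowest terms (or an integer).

499/24 dollars

E[payout] = (2/48)·1 + (9/48)·89 + (12/48)·6 + (7/48)·8 + (4/48)·1 + (7/48)·9 + (7/48)·0 = 499/24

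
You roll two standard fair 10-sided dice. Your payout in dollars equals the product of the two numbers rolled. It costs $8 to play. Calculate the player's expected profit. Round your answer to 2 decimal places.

$22.25

Distribution of the product of the two numbers rolled: 1 w.p. 1/100, 2 w.p. 1/50, 3 w.p. 1/50, 4 w.p. 3/100, 5 w.p. 1/50, 6 w.p. 1/25, …
E[payout] = (1/100)·1 + (1/50)·2 + (1/50)·3 + (3/100)·4 + (1/50)·5 + (1/25)·6 + (1/50)·7 + (1/25)·8 + (3/100)·9 + (1/25)·10 + (1/25)·12 + (1/50)·14 + (1/50)·15 + (3/100)·16 + (1/25)·18 + (1/25)·20 + (1/50)·21 + (1/25)·24 + (1/100)·25 + (1/50)·27 + (1/50)·28 + (1/25)·30 + (1/50)·32 + (1/50)·35 + (3/100)·36 + (1/25)·40 + (1/50)·42 + (1/50)·45 + (1/50)·48 + (1/100)·49 + (1/50)·50 + (1/50)·54 + (1/50)·56 + (1/50)·60 + (1/50)·63 + (1/100)·64 + (1/50)·70 + (1/50)·72 + (1/50)·80 + (1/100)·81 + (1/50)·90 + (1/100)·100 = 121/4
Expected profit = 121/4 − 8 = 89/4 ≈ $22.25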